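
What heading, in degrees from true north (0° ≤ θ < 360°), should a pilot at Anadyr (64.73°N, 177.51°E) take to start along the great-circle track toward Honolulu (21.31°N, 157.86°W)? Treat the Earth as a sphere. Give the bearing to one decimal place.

Δλ = -157.86 − 177.51 = -335.37°; wrapped into (−180°, 180°]: 24.63°.
θ = atan2( sin Δλ · cos φ₂ , cos φ₁ · sin φ₂ − sin φ₁ · cos φ₂ · cos Δλ )
  = atan2(0.38826, -0.61069) = 147.553° → normalised to [0°, 360°): 147.553°.

147.6°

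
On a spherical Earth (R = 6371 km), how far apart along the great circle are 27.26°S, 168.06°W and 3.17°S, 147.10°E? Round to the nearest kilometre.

Δλ = 147.10 − -168.06 = 315.16°; wrapped into (−180°, 180°]: -44.84°.
Δφ = -3.17 − -27.26 = 24.09°.
a = sin²(Δφ/2) + cos φ₁ · cos φ₂ · sin²(Δλ/2) = 0.172655.
c = 2·atan2(√a, √(1−a)) = 0.85702 rad → d = 6371·c ≈ 5460.10 km.

5460 km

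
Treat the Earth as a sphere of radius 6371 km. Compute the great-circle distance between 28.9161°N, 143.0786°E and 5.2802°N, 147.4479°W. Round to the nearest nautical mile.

Δλ = -147.4479 − 143.0786 = -290.5265°; wrapped into (−180°, 180°]: 69.4735°.
Δφ = 5.2802 − 28.9161 = -23.6359°.
a = sin²(Δφ/2) + cos φ₁ · cos φ₂ · sin²(Δλ/2) = 0.324940.
c = 2·atan2(√a, √(1−a)) = 1.21310 rad → d = 6371·c ≈ 7728.64 km ≈ 4173.13 nmi.

4173 nmi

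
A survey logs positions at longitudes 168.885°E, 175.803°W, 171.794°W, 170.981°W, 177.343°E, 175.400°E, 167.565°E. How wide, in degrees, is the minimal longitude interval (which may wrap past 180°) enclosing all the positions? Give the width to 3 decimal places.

Sort the longitudes: -175.803°, -171.794°, -170.981°, +167.565°, +168.885°, +175.400°, +177.343°.
Eastward gaps between consecutive values (wrapping around): 4.009°, 0.813°, 338.546°, 1.320°, 6.515°, 1.943°, 6.854°.
Largest gap = 338.546° ⇒ minimal covering band is its complement: 360° − 338.546° = 21.454°.
Band runs from +167.565° eastward to -170.981°, crossing the antimeridian.

21.454°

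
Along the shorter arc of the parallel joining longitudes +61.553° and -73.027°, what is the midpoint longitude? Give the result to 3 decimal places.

-5.737°

Signed shortest Δλ from +61.553° to -73.027° is -134.580°.
Midpoint longitude = +61.553° + (-134.580°)/2 = +61.553° − 67.290° = -5.737°.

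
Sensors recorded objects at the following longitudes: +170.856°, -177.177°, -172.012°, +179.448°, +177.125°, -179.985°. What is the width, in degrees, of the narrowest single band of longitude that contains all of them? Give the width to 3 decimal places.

17.132°

Sort the longitudes: -179.985°, -177.177°, -172.012°, +170.856°, +177.125°, +179.448°.
Eastward gaps between consecutive values (wrapping around): 2.808°, 5.165°, 342.868°, 6.269°, 2.323°, 0.567°.
Largest gap = 342.868° ⇒ minimal covering band is its complement: 360° − 342.868° = 17.132°.
Band runs from +170.856° eastward to -172.012°, crossing the antimeridian.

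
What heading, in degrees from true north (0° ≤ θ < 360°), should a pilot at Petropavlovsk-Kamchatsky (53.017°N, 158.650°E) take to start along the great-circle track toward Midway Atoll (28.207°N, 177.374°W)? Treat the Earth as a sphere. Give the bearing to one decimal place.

135.1°

Δλ = -177.374 − 158.650 = -336.024°; wrapped into (−180°, 180°]: 23.976°.
θ = atan2( sin Δλ · cos φ₂ , cos φ₁ · sin φ₂ − sin φ₁ · cos φ₂ · cos Δλ )
  = atan2(0.35810, -0.35887) = 135.062° → normalised to [0°, 360°): 135.062°.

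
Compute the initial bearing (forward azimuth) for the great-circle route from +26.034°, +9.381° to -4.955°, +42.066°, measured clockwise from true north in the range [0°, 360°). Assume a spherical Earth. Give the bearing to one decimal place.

Δλ = 42.066 − 9.381 = 32.685°.
θ = atan2( sin Δλ · cos φ₂ , cos φ₁ · sin φ₂ − sin φ₁ · cos φ₂ · cos Δλ )
  = atan2(0.53800, -0.44563) = 129.635° → normalised to [0°, 360°): 129.635°.

129.6°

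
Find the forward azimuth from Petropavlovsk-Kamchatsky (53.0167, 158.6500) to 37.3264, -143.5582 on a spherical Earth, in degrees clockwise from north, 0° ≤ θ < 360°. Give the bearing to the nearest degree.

88°

Δλ = -143.5582 − 158.6500 = -302.2082°; wrapped into (−180°, 180°]: 57.7918°.
θ = atan2( sin Δλ · cos φ₂ , cos φ₁ · sin φ₂ − sin φ₁ · cos φ₂ · cos Δλ )
  = atan2(0.67283, 0.02621) = 87.769° → normalised to [0°, 360°): 87.769°.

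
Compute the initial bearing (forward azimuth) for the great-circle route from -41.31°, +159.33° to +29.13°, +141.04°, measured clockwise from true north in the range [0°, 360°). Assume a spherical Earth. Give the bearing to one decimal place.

Δλ = 141.04 − 159.33 = -18.29°.
θ = atan2( sin Δλ · cos φ₂ , cos φ₁ · sin φ₂ − sin φ₁ · cos φ₂ · cos Δλ )
  = atan2(-0.27413, 0.91316) = -16.710° → normalised to [0°, 360°): 343.290°.

343.3°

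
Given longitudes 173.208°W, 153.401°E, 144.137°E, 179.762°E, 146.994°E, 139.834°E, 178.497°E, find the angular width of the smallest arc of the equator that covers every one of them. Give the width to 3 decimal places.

Sort the longitudes: -173.208°, +139.834°, +144.137°, +146.994°, +153.401°, +178.497°, +179.762°.
Eastward gaps between consecutive values (wrapping around): 313.042°, 4.303°, 2.857°, 6.407°, 25.096°, 1.265°, 7.030°.
Largest gap = 313.042° ⇒ minimal covering band is its complement: 360° − 313.042° = 46.958°.
Band runs from +139.834° eastward to -173.208°, crossing the antimeridian.

46.958°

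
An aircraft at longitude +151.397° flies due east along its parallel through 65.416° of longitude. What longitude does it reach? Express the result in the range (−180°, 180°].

-143.187°

Start at +151.397°; shift +65.416° → +216.813°.
+216.813° lies outside (−180°, 180°]; subtract 360° → -143.187°.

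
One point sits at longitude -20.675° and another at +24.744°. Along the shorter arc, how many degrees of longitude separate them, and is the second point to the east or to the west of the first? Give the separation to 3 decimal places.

45.419° east

Raw difference: 24.744 − -20.675 = 45.419°.
Normalise into (−180°, 180°]: 45.419° stays 45.419°.
Positive ⇒ the second point lies to the east; separation 45.419°.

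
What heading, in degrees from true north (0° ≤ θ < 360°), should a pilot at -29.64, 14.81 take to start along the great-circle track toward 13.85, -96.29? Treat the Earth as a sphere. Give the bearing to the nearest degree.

Δλ = -96.29 − 14.81 = -111.10°.
θ = atan2( sin Δλ · cos φ₂ , cos φ₁ · sin φ₂ − sin φ₁ · cos φ₂ · cos Δλ )
  = atan2(-0.90583, 0.03520) = -87.775° → normalised to [0°, 360°): 272.225°.

272°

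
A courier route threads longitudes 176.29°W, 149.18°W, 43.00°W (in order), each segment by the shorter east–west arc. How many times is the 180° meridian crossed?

0

Leg 1: -176.29° → -149.18°, shortest Δλ = 27.11° (east) — does not cross 180°.
Leg 2: -149.18° → -43.00°, shortest Δλ = 106.18° (east) — does not cross 180°.
Total crossings: 0.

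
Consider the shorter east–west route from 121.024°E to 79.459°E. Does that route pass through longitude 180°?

Signed shortest Δλ = ((79.459 − 121.024 + 180) mod 360) − 180 = -41.565°.
Going west by 41.565° from +121.024° reaches +79.459° without touching 180°.

No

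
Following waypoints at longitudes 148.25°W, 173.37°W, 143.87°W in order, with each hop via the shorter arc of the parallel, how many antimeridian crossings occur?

0

Leg 1: -148.25° → -173.37°, shortest Δλ = -25.12° (west) — does not cross 180°.
Leg 2: -173.37° → -143.87°, shortest Δλ = 29.5° (east) — does not cross 180°.
Total crossings: 0.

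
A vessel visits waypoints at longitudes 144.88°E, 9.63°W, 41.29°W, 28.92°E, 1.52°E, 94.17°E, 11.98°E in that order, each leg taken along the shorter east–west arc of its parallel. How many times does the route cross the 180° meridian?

0

Leg 1: +144.88° → -9.63°, shortest Δλ = -154.51° (west) — does not cross 180°.
Leg 2: -9.63° → -41.29°, shortest Δλ = -31.66° (west) — does not cross 180°.
Leg 3: -41.29° → +28.92°, shortest Δλ = 70.21° (east) — does not cross 180°.
Leg 4: +28.92° → +1.52°, shortest Δλ = -27.4° (west) — does not cross 180°.
Leg 5: +1.52° → +94.17°, shortest Δλ = 92.65° (east) — does not cross 180°.
Leg 6: +94.17° → +11.98°, shortest Δλ = -82.19° (west) — does not cross 180°.
Total crossings: 0.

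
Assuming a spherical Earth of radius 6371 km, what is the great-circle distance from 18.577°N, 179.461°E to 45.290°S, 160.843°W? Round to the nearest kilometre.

Δλ = -160.843 − 179.461 = -340.304°; wrapped into (−180°, 180°]: 19.696°.
Δφ = -45.290 − 18.577 = -63.867°.
a = sin²(Δφ/2) + cos φ₁ · cos φ₂ · sin²(Δλ/2) = 0.299280.
c = 2·atan2(√a, √(1−a)) = 1.15771 rad → d = 6371·c ≈ 7375.75 km.

7376 km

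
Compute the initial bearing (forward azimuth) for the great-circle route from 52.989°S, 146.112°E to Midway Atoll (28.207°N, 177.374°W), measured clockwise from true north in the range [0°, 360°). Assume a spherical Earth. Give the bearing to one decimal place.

Δλ = -177.374 − 146.112 = -323.486°; wrapped into (−180°, 180°]: 36.514°.
θ = atan2( sin Δλ · cos φ₂ , cos φ₁ · sin φ₂ − sin φ₁ · cos φ₂ · cos Δλ )
  = atan2(0.52436, 0.85009) = 31.667° → normalised to [0°, 360°): 31.667°.

31.7°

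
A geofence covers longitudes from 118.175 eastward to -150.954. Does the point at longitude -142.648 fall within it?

Band width going east from +118.175° to -150.954°: ((-150.954 − 118.175) mod 360) = 90.871°.
Offset of -142.648° east of the west edge: ((-142.648 − 118.175) mod 360) = 99.177°.
99.177° > 90.871° ⇒ outside.

No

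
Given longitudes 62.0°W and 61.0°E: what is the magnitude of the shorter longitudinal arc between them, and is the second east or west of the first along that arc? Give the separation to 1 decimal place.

123.0° east

Raw difference: 61.0 − -62.0 = 123.0°.
Normalise into (−180°, 180°]: 123.0° stays 123.0°.
Positive ⇒ the second point lies to the east; separation 123.0°.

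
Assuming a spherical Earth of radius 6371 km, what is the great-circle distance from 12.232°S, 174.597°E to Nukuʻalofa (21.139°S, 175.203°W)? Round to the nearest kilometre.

1469 km

Δλ = -175.203 − 174.597 = -349.800°; wrapped into (−180°, 180°]: 10.200°.
Δφ = -21.139 − -12.232 = -8.907°.
a = sin²(Δφ/2) + cos φ₁ · cos φ₂ · sin²(Δλ/2) = 0.013233.
c = 2·atan2(√a, √(1−a)) = 0.23058 rad → d = 6371·c ≈ 1469.01 km.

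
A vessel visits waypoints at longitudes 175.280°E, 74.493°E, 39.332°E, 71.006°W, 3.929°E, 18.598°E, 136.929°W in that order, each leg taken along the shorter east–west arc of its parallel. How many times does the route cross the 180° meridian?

0

Leg 1: +175.280° → +74.493°, shortest Δλ = -100.787° (west) — does not cross 180°.
Leg 2: +74.493° → +39.332°, shortest Δλ = -35.161° (west) — does not cross 180°.
Leg 3: +39.332° → -71.006°, shortest Δλ = -110.338° (west) — does not cross 180°.
Leg 4: -71.006° → +3.929°, shortest Δλ = 74.935° (east) — does not cross 180°.
Leg 5: +3.929° → +18.598°, shortest Δλ = 14.669° (east) — does not cross 180°.
Leg 6: +18.598° → -136.929°, shortest Δλ = -155.527° (west) — does not cross 180°.
Total crossings: 0.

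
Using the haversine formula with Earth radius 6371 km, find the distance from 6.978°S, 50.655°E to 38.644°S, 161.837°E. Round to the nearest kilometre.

Δλ = 161.837 − 50.655 = 111.182°.
Δφ = -38.644 − -6.978 = -31.666°.
a = sin²(Δφ/2) + cos φ₁ · cos φ₂ · sin²(Δλ/2) = 0.602129.
c = 2·atan2(√a, √(1−a)) = 1.77650 rad → d = 6371·c ≈ 11318.09 km.

11318 km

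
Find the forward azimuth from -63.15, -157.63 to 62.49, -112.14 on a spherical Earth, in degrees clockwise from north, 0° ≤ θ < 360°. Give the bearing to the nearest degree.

26°

Δλ = -112.14 − -157.63 = 45.49°.
θ = atan2( sin Δλ · cos φ₂ , cos φ₁ · sin φ₂ − sin φ₁ · cos φ₂ · cos Δλ )
  = atan2(0.32940, 0.68949) = 25.536° → normalised to [0°, 360°): 25.536°.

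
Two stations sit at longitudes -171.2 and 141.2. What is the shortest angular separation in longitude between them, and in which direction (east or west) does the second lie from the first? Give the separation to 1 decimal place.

Raw difference: 141.2 − -171.2 = 312.4°.
Normalise into (−180°, 180°]: 312.4° − 360° = -47.6°.
Negative ⇒ the second point lies to the west; separation 47.6°.

47.6° west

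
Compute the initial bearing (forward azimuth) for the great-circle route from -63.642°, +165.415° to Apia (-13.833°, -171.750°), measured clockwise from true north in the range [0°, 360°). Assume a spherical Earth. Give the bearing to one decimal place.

Δλ = -171.750 − 165.415 = -337.165°; wrapped into (−180°, 180°]: 22.835°.
θ = atan2( sin Δλ · cos φ₂ , cos φ₁ · sin φ₂ − sin φ₁ · cos φ₂ · cos Δλ )
  = atan2(0.37682, 0.69571) = 28.442° → normalised to [0°, 360°): 28.442°.

28.4°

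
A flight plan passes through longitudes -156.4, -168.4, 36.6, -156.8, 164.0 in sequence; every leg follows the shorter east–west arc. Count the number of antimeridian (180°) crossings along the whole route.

3

Leg 1: -156.4° → -168.4°, shortest Δλ = -12.0° (west) — does not cross 180°.
Leg 2: -168.4° → +36.6°, shortest Δλ = -155.0° (west) — crosses 180°.
Leg 3: +36.6° → -156.8°, shortest Δλ = 166.6° (east) — crosses 180°.
Leg 4: -156.8° → +164.0°, shortest Δλ = -39.2° (west) — crosses 180°.
Total crossings: 3.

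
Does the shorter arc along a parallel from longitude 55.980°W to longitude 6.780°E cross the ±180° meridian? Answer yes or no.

No

Signed shortest Δλ = ((6.780 − -55.980 + 180) mod 360) − 180 = 62.76°.
Going east by 62.76° from -55.980° reaches +6.780° without touching 180°.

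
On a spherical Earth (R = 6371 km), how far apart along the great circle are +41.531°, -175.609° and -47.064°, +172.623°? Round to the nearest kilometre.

Δλ = 172.623 − -175.609 = 348.232°; wrapped into (−180°, 180°]: -11.768°.
Δφ = -47.064 − 41.531 = -88.595°.
a = sin²(Δφ/2) + cos φ₁ · cos φ₂ · sin²(Δλ/2) = 0.493099.
c = 2·atan2(√a, √(1−a)) = 1.55699 rad → d = 6371·c ≈ 9919.61 km.

9920 km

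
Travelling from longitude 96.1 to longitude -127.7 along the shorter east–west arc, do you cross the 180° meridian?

Naïve |-127.7 − 96.1| = 223.8° > 180°, so the shorter arc goes the other way round — across 180°.
Signed shortest Δλ = ((-127.7 − 96.1 + 180) mod 360) − 180 = 136.2°.
Going east by 136.2° from +96.1° passes through 180° before reaching -127.7°.

Yes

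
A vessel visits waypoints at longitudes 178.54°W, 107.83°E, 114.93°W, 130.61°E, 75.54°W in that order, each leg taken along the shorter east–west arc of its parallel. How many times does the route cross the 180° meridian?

Leg 1: -178.54° → +107.83°, shortest Δλ = -73.63° (west) — crosses 180°.
Leg 2: +107.83° → -114.93°, shortest Δλ = 137.24° (east) — crosses 180°.
Leg 3: -114.93° → +130.61°, shortest Δλ = -114.46° (west) — crosses 180°.
Leg 4: +130.61° → -75.54°, shortest Δλ = 153.85° (east) — crosses 180°.
Total crossings: 4.

4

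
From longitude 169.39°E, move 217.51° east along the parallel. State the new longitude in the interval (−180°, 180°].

26.90°E

Start at +169.39°; shift +217.51° → +386.90°.
+386.90° lies outside (−180°, 180°]; subtract 360° → +26.90°.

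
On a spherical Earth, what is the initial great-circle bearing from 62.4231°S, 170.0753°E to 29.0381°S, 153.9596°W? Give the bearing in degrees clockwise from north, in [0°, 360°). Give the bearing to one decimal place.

51.9°

Δλ = -153.9596 − 170.0753 = -324.0349°; wrapped into (−180°, 180°]: 35.9651°.
θ = atan2( sin Δλ · cos φ₂ , cos φ₁ · sin φ₂ − sin φ₁ · cos φ₂ · cos Δλ )
  = atan2(0.51347, 0.40253) = 51.905° → normalised to [0°, 360°): 51.905°.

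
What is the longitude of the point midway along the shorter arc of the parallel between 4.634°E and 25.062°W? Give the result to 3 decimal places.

10.214°W

Signed shortest Δλ from +4.634° to -25.062° is -29.696°.
Midpoint longitude = +4.634° + (-29.696°)/2 = +4.634° − 14.848° = -10.214°.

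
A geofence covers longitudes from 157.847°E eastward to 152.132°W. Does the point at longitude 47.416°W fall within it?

No

Band width going east from +157.847° to -152.132°: ((-152.132 − 157.847) mod 360) = 50.021°.
Offset of -47.416° east of the west edge: ((-47.416 − 157.847) mod 360) = 154.737°.
154.737° > 50.021° ⇒ outside.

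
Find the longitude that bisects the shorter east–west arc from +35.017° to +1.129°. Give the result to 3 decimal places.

Signed shortest Δλ from +35.017° to +1.129° is -33.888°.
Midpoint longitude = +35.017° + (-33.888°)/2 = +35.017° − 16.944° = +18.073°.

+18.073°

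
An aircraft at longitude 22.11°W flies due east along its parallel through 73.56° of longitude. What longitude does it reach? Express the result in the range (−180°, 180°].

Start at -22.11°; shift +73.56° → +51.45°.
+51.45° already lies in (−180°, 180°].

51.45°E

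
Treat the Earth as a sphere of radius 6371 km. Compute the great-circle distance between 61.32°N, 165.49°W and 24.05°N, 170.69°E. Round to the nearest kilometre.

Δλ = 170.69 − -165.49 = 336.18°; wrapped into (−180°, 180°]: -23.82°.
Δφ = 24.05 − 61.32 = -37.27°.
a = sin²(Δφ/2) + cos φ₁ · cos φ₂ · sin²(Δλ/2) = 0.120770.
c = 2·atan2(√a, √(1−a)) = 0.70985 rad → d = 6371·c ≈ 4522.46 km.

4522 km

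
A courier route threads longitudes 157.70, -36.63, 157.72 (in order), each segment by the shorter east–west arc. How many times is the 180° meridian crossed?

Leg 1: +157.70° → -36.63°, shortest Δλ = 165.67° (east) — crosses 180°.
Leg 2: -36.63° → +157.72°, shortest Δλ = -165.65° (west) — crosses 180°.
Total crossings: 2.

2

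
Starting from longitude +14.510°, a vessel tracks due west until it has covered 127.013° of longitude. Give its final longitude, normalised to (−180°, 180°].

Start at +14.510°; shift −127.013° → -112.503°.
-112.503° already lies in (−180°, 180°].

-112.503°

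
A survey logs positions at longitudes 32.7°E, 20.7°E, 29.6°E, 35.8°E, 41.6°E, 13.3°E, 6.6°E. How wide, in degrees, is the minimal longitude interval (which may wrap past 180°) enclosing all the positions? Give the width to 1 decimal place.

Sort the longitudes: +6.6°, +13.3°, +20.7°, +29.6°, +32.7°, +35.8°, +41.6°.
Eastward gaps between consecutive values (wrapping around): 6.7°, 7.4°, 8.9°, 3.1°, 3.1°, 5.8°, 325.0°.
Largest gap = 325.0° ⇒ minimal covering band is its complement: 360° − 325.0° = 35.0°.
Band runs from +6.6° eastward to +41.6°.

35.0°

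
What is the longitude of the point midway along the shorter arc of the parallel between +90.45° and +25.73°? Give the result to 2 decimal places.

Signed shortest Δλ from +90.45° to +25.73° is -64.72°.
Midpoint longitude = +90.45° + (-64.72°)/2 = +90.45° − 32.36° = +58.09°.

+58.09°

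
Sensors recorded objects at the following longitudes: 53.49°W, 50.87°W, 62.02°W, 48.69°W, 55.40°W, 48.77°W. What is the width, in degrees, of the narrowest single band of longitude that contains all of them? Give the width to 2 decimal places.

13.33°

Sort the longitudes: -62.02°, -55.40°, -53.49°, -50.87°, -48.77°, -48.69°.
Eastward gaps between consecutive values (wrapping around): 6.62°, 1.91°, 2.62°, 2.10°, 0.08°, 346.67°.
Largest gap = 346.67° ⇒ minimal covering band is its complement: 360° − 346.67° = 13.33°.
Band runs from -62.02° eastward to -48.69°.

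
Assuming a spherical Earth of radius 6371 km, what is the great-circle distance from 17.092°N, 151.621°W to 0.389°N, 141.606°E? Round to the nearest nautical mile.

4067 nmi

Δλ = 141.606 − -151.621 = 293.227°; wrapped into (−180°, 180°]: -66.773°.
Δφ = 0.389 − 17.092 = -16.703°.
a = sin²(Δφ/2) + cos φ₁ · cos φ₂ · sin²(Δλ/2) = 0.310528.
c = 2·atan2(√a, √(1−a)) = 1.18214 rad → d = 6371·c ≈ 7531.42 km ≈ 4066.64 nmi.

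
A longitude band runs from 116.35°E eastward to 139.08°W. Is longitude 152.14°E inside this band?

Band width going east from +116.35° to -139.08°: ((-139.08 − 116.35) mod 360) = 104.57°.
Offset of +152.14° east of the west edge: ((152.14 − 116.35) mod 360) = 35.79°.
35.79° ≤ 104.57° ⇒ inside.

Yes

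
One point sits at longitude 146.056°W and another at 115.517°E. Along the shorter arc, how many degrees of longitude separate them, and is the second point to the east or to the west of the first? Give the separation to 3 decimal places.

Raw difference: 115.517 − -146.056 = 261.573°.
Normalise into (−180°, 180°]: 261.573° − 360° = -98.427°.
Negative ⇒ the second point lies to the west; separation 98.427°.

98.427° west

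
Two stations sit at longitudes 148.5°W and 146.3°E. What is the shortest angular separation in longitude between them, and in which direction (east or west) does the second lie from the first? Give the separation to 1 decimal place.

65.2° west

Raw difference: 146.3 − -148.5 = 294.8°.
Normalise into (−180°, 180°]: 294.8° − 360° = -65.2°.
Negative ⇒ the second point lies to the west; separation 65.2°.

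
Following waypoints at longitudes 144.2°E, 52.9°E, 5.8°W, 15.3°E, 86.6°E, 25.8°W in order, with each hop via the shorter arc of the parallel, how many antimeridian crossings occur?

Leg 1: +144.2° → +52.9°, shortest Δλ = -91.3° (west) — does not cross 180°.
Leg 2: +52.9° → -5.8°, shortest Δλ = -58.7° (west) — does not cross 180°.
Leg 3: -5.8° → +15.3°, shortest Δλ = 21.1° (east) — does not cross 180°.
Leg 4: +15.3° → +86.6°, shortest Δλ = 71.3° (east) — does not cross 180°.
Leg 5: +86.6° → -25.8°, shortest Δλ = -112.4° (west) — does not cross 180°.
Total crossings: 0.

0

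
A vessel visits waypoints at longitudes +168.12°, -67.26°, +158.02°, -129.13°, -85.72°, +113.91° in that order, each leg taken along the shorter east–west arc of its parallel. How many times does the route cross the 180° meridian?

4

Leg 1: +168.12° → -67.26°, shortest Δλ = 124.62° (east) — crosses 180°.
Leg 2: -67.26° → +158.02°, shortest Δλ = -134.72° (west) — crosses 180°.
Leg 3: +158.02° → -129.13°, shortest Δλ = 72.85° (east) — crosses 180°.
Leg 4: -129.13° → -85.72°, shortest Δλ = 43.41° (east) — does not cross 180°.
Leg 5: -85.72° → +113.91°, shortest Δλ = -160.37° (west) — crosses 180°.
Total crossings: 4.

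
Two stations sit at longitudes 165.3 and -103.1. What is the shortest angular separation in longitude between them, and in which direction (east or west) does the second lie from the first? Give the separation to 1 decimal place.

Raw difference: -103.1 − 165.3 = -268.4°.
Normalise into (−180°, 180°]: -268.4° + 360° = 91.6°.
Positive ⇒ the second point lies to the east; separation 91.6°.

91.6° east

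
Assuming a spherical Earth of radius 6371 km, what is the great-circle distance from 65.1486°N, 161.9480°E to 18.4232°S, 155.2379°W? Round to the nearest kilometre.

9971 km

Δλ = -155.2379 − 161.9480 = -317.1859°; wrapped into (−180°, 180°]: 42.8141°.
Δφ = -18.4232 − 65.1486 = -83.5718°.
a = sin²(Δφ/2) + cos φ₁ · cos φ₂ · sin²(Δλ/2) = 0.497139.
c = 2·atan2(√a, √(1−a)) = 1.56507 rad → d = 6371·c ≈ 9971.09 km.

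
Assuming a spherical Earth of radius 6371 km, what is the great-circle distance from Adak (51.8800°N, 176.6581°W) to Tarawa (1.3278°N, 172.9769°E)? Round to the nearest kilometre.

Δλ = 172.9769 − -176.6581 = 349.6350°; wrapped into (−180°, 180°]: -10.3650°.
Δφ = 1.3278 − 51.8800 = -50.5522°.
a = sin²(Δφ/2) + cos φ₁ · cos φ₂ · sin²(Δλ/2) = 0.187348.
c = 2·atan2(√a, √(1−a)) = 0.89528 rad → d = 6371·c ≈ 5703.80 km.

5704 km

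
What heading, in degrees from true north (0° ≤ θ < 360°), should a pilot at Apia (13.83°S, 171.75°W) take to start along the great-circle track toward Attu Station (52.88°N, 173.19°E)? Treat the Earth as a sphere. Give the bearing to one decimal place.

350.3°

Δλ = 173.19 − -171.75 = 344.94°; wrapped into (−180°, 180°]: -15.06°.
θ = atan2( sin Δλ · cos φ₂ , cos φ₁ · sin φ₂ − sin φ₁ · cos φ₂ · cos Δλ )
  = atan2(-0.15680, 0.91356) = -9.739° → normalised to [0°, 360°): 350.261°.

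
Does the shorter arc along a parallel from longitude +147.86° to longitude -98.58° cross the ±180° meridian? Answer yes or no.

Yes

Naïve |-98.58 − 147.86| = 246.44° > 180°, so the shorter arc goes the other way round — across 180°.
Signed shortest Δλ = ((-98.58 − 147.86 + 180) mod 360) − 180 = 113.56°.
Going east by 113.56° from +147.86° passes through 180° before reaching -98.58°.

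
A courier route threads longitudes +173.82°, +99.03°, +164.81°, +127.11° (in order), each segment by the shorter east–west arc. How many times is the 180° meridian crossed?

0

Leg 1: +173.82° → +99.03°, shortest Δλ = -74.79° (west) — does not cross 180°.
Leg 2: +99.03° → +164.81°, shortest Δλ = 65.78° (east) — does not cross 180°.
Leg 3: +164.81° → +127.11°, shortest Δλ = -37.7° (west) — does not cross 180°.
Total crossings: 0.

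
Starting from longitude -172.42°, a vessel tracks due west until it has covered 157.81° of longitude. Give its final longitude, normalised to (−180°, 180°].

Start at -172.42°; shift −157.81° → -330.23°.
-330.23° lies outside (−180°, 180°]; add 360° → +29.77°.

+29.77°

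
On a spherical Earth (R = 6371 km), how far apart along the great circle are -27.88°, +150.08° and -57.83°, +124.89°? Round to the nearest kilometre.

3863 km

Δλ = 124.89 − 150.08 = -25.19°.
Δφ = -57.83 − -27.88 = -29.95°.
a = sin²(Δφ/2) + cos φ₁ · cos φ₂ · sin²(Δλ/2) = 0.089148.
c = 2·atan2(√a, √(1−a)) = 0.60640 rad → d = 6371·c ≈ 3863.38 km.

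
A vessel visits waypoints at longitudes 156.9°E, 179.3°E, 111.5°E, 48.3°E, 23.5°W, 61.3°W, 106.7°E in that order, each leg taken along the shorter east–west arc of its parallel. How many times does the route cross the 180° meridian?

0

Leg 1: +156.9° → +179.3°, shortest Δλ = 22.4° (east) — does not cross 180°.
Leg 2: +179.3° → +111.5°, shortest Δλ = -67.8° (west) — does not cross 180°.
Leg 3: +111.5° → +48.3°, shortest Δλ = -63.2° (west) — does not cross 180°.
Leg 4: +48.3° → -23.5°, shortest Δλ = -71.8° (west) — does not cross 180°.
Leg 5: -23.5° → -61.3°, shortest Δλ = -37.8° (west) — does not cross 180°.
Leg 6: -61.3° → +106.7°, shortest Δλ = 168.0° (east) — does not cross 180°.
Total crossings: 0.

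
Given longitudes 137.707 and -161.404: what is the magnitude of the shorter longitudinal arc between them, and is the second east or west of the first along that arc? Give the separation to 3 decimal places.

Raw difference: -161.404 − 137.707 = -299.111°.
Normalise into (−180°, 180°]: -299.111° + 360° = 60.889°.
Positive ⇒ the second point lies to the east; separation 60.889°.

60.889° east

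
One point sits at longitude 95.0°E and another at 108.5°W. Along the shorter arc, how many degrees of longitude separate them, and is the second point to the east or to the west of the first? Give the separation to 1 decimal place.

Raw difference: -108.5 − 95.0 = -203.5°.
Normalise into (−180°, 180°]: -203.5° + 360° = 156.5°.
Positive ⇒ the second point lies to the east; separation 156.5°.

156.5° east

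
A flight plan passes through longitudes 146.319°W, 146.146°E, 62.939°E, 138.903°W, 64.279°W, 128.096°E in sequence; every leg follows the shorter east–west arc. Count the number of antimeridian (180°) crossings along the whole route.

Leg 1: -146.319° → +146.146°, shortest Δλ = -67.535° (west) — crosses 180°.
Leg 2: +146.146° → +62.939°, shortest Δλ = -83.207° (west) — does not cross 180°.
Leg 3: +62.939° → -138.903°, shortest Δλ = 158.158° (east) — crosses 180°.
Leg 4: -138.903° → -64.279°, shortest Δλ = 74.624° (east) — does not cross 180°.
Leg 5: -64.279° → +128.096°, shortest Δλ = -167.625° (west) — crosses 180°.
Total crossings: 3.

3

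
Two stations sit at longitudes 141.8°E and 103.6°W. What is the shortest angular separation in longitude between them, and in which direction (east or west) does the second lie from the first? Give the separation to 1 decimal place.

Raw difference: -103.6 − 141.8 = -245.4°.
Normalise into (−180°, 180°]: -245.4° + 360° = 114.6°.
Positive ⇒ the second point lies to the east; separation 114.6°.

114.6° east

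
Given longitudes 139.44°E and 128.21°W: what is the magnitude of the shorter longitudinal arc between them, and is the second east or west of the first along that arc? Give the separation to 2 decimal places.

Raw difference: -128.21 − 139.44 = -267.65°.
Normalise into (−180°, 180°]: -267.65° + 360° = 92.35°.
Positive ⇒ the second point lies to the east; separation 92.35°.

92.35° east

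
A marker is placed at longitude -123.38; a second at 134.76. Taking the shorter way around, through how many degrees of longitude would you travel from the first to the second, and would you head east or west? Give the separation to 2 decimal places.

Raw difference: 134.76 − -123.38 = 258.14°.
Normalise into (−180°, 180°]: 258.14° − 360° = -101.86°.
Negative ⇒ the second point lies to the west; separation 101.86°.

101.86° west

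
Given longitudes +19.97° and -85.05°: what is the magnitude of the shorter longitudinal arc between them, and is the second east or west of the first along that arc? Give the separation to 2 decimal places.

105.02° west

Raw difference: -85.05 − 19.97 = -105.02°.
Normalise into (−180°, 180°]: -105.02° stays -105.02°.
Negative ⇒ the second point lies to the west; separation 105.02°.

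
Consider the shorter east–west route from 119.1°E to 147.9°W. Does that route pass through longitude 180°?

Naïve |-147.9 − 119.1| = 267.0° > 180°, so the shorter arc goes the other way round — across 180°.
Signed shortest Δλ = ((-147.9 − 119.1 + 180) mod 360) − 180 = 93.0°.
Going east by 93.0° from +119.1° passes through 180° before reaching -147.9°.

Yes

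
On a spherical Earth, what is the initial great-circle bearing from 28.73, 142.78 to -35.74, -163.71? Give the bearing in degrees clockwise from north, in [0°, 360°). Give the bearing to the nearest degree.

Δλ = -163.71 − 142.78 = -306.49°; wrapped into (−180°, 180°]: 53.51°.
θ = atan2( sin Δλ · cos φ₂ , cos φ₁ · sin φ₂ − sin φ₁ · cos φ₂ · cos Δλ )
  = atan2(0.65256, -0.74422) = 138.755° → normalised to [0°, 360°): 138.755°.

139°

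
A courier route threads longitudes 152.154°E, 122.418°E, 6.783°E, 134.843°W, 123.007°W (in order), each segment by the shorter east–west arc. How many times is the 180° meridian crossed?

0

Leg 1: +152.154° → +122.418°, shortest Δλ = -29.736° (west) — does not cross 180°.
Leg 2: +122.418° → +6.783°, shortest Δλ = -115.635° (west) — does not cross 180°.
Leg 3: +6.783° → -134.843°, shortest Δλ = -141.626° (west) — does not cross 180°.
Leg 4: -134.843° → -123.007°, shortest Δλ = 11.836° (east) — does not cross 180°.
Total crossings: 0.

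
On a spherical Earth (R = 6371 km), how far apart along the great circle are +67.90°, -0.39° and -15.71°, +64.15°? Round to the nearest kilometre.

Δλ = 64.15 − -0.39 = 64.54°.
Δφ = -15.71 − 67.90 = -83.61°.
a = sin²(Δφ/2) + cos φ₁ · cos φ₂ · sin²(Δλ/2) = 0.547592.
c = 2·atan2(√a, √(1−a)) = 1.66613 rad → d = 6371·c ≈ 10614.88 km.

10615 km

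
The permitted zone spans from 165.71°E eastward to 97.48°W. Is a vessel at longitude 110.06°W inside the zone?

Yes

Band width going east from +165.71° to -97.48°: ((-97.48 − 165.71) mod 360) = 96.81°.
Offset of -110.06° east of the west edge: ((-110.06 − 165.71) mod 360) = 84.23°.
84.23° ≤ 96.81° ⇒ inside.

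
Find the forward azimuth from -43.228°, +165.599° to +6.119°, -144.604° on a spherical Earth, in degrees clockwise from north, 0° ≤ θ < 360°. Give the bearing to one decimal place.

Δλ = -144.604 − 165.599 = -310.203°; wrapped into (−180°, 180°]: 49.797°.
θ = atan2( sin Δλ · cos φ₂ , cos φ₁ · sin φ₂ − sin φ₁ · cos φ₂ · cos Δλ )
  = atan2(0.75941, 0.51725) = 55.740° → normalised to [0°, 360°): 55.740°.

55.7°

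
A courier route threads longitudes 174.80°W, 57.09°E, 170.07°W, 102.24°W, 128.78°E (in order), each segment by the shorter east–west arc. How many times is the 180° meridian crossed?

Leg 1: -174.80° → +57.09°, shortest Δλ = -128.11° (west) — crosses 180°.
Leg 2: +57.09° → -170.07°, shortest Δλ = 132.84° (east) — crosses 180°.
Leg 3: -170.07° → -102.24°, shortest Δλ = 67.83° (east) — does not cross 180°.
Leg 4: -102.24° → +128.78°, shortest Δλ = -128.98° (west) — crosses 180°.
Total crossings: 3.

3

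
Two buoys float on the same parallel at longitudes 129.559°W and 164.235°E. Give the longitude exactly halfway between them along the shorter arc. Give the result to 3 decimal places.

Signed shortest Δλ from -129.559° to +164.235° is -66.206°.
Midpoint longitude = -129.559° + (-66.206°)/2 = -129.559° − 33.103° = -162.662°.
(The naïve average (-129.559 + +164.235)/2 = 17.338° is on the wrong side of the globe.)

162.662°W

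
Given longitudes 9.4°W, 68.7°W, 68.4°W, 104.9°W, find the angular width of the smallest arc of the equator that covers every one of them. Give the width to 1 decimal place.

Sort the longitudes: -104.9°, -68.7°, -68.4°, -9.4°.
Eastward gaps between consecutive values (wrapping around): 36.2°, 0.3°, 59.0°, 264.5°.
Largest gap = 264.5° ⇒ minimal covering band is its complement: 360° − 264.5° = 95.5°.
Band runs from -104.9° eastward to -9.4°.

95.5°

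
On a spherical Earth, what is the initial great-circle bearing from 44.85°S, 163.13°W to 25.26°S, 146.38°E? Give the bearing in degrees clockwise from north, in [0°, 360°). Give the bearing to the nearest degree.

278°

Δλ = 146.38 − -163.13 = 309.51°; wrapped into (−180°, 180°]: -50.49°.
θ = atan2( sin Δλ · cos φ₂ , cos φ₁ · sin φ₂ − sin φ₁ · cos φ₂ · cos Δλ )
  = atan2(-0.69774, 0.10326) = -81.582° → normalised to [0°, 360°): 278.418°.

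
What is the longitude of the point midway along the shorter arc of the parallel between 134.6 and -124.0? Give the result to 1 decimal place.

-174.7°

Signed shortest Δλ from +134.6° to -124.0° is +101.4°.
Midpoint longitude = +134.6° + (+101.4°)/2 = +134.6° + 50.7° = +185.3°.
Normalise into (−180°, 180°]: -174.7°.
(The naïve average (+134.6 + -124.0)/2 = 5.3° is on the wrong side of the globe.)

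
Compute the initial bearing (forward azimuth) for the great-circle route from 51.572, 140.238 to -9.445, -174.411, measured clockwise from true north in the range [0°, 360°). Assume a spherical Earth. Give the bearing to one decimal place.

132.6°

Δλ = -174.411 − 140.238 = -314.649°; wrapped into (−180°, 180°]: 45.351°.
θ = atan2( sin Δλ · cos φ₂ , cos φ₁ · sin φ₂ − sin φ₁ · cos φ₂ · cos Δλ )
  = atan2(0.70178, -0.64507) = 132.589° → normalised to [0°, 360°): 132.589°.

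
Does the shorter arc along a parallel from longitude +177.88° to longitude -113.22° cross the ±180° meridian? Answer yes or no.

Yes

Naïve |-113.22 − 177.88| = 291.1° > 180°, so the shorter arc goes the other way round — across 180°.
Signed shortest Δλ = ((-113.22 − 177.88 + 180) mod 360) − 180 = 68.9°.
Going east by 68.9° from +177.88° passes through 180° before reaching -113.22°.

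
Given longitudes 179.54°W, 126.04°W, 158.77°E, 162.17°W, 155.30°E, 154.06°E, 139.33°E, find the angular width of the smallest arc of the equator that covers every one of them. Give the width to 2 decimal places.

Sort the longitudes: -179.54°, -162.17°, -126.04°, +139.33°, +154.06°, +155.30°, +158.77°.
Eastward gaps between consecutive values (wrapping around): 17.37°, 36.13°, 265.37°, 14.73°, 1.24°, 3.47°, 21.69°.
Largest gap = 265.37° ⇒ minimal covering band is its complement: 360° − 265.37° = 94.63°.
Band runs from +139.33° eastward to -126.04°, crossing the antimeridian.

94.63°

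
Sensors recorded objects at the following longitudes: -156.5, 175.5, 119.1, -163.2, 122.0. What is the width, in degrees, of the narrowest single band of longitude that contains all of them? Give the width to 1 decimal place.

Sort the longitudes: -163.2°, -156.5°, +119.1°, +122.0°, +175.5°.
Eastward gaps between consecutive values (wrapping around): 6.7°, 275.6°, 2.9°, 53.5°, 21.3°.
Largest gap = 275.6° ⇒ minimal covering band is its complement: 360° − 275.6° = 84.4°.
Band runs from +119.1° eastward to -156.5°, crossing the antimeridian.

84.4°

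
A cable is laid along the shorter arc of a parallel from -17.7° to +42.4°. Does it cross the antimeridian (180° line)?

No

Signed shortest Δλ = ((42.4 − -17.7 + 180) mod 360) − 180 = 60.1°.
Going east by 60.1° from -17.7° reaches +42.4° without touching 180°.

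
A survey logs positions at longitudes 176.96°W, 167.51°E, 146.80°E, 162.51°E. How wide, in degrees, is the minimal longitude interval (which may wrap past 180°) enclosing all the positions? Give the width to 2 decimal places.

Sort the longitudes: -176.96°, +146.80°, +162.51°, +167.51°.
Eastward gaps between consecutive values (wrapping around): 323.76°, 15.71°, 5.00°, 15.53°.
Largest gap = 323.76° ⇒ minimal covering band is its complement: 360° − 323.76° = 36.24°.
Band runs from +146.80° eastward to -176.96°, crossing the antimeridian.

36.24°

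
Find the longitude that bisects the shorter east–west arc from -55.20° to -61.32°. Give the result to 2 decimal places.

Signed shortest Δλ from -55.20° to -61.32° is -6.12°.
Midpoint longitude = -55.20° + (-6.12°)/2 = -55.20° − 3.06° = -58.26°.

-58.26°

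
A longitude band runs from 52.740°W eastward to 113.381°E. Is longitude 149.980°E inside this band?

Band width going east from -52.740° to +113.381°: ((113.381 − -52.740) mod 360) = 166.121°.
Offset of +149.980° east of the west edge: ((149.980 − -52.740) mod 360) = 202.720°.
202.720° > 166.121° ⇒ outside.

No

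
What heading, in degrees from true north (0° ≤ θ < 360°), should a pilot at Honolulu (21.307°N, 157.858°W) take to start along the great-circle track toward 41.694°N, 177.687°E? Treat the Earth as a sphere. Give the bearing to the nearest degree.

Δλ = 177.687 − -157.858 = 335.545°; wrapped into (−180°, 180°]: -24.455°.
θ = atan2( sin Δλ · cos φ₂ , cos φ₁ · sin φ₂ − sin φ₁ · cos φ₂ · cos Δλ )
  = atan2(-0.30912, 0.37270) = -39.673° → normalised to [0°, 360°): 320.327°.

320°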